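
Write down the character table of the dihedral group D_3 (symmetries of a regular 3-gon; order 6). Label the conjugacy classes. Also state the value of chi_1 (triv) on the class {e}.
Conjugacy classes: {e} of size 1, {r^1, r^2} of size 2, {s, sr, ..., sr^2} of size 3.
Character table:
  irrep \ class              {e} (size 1)  {r^1, r^2} (size 2)  {s, sr, ..., sr^2} (size 3)
  chi_1 (triv)               1             1                    1                          
  chi_2 (sign: r->1, s->-1)  1             1                    -1                         
  chi_3 (2d, j=1)            2             -1                   0                          

Spot check: chi_1 (triv) on {e} = 1.

Explanation: D_3 has order 2*3 = 6 with 3 conjugacy classes, hence 3 irreducibles. Sum of squared dims 1 + 1 + 4 = 6 = |G|. Linear characters come from the abelianisation; the 2-dimensional irreps have character r^k -> 2*cos(2*pi*j*k/3), reflections -> 0.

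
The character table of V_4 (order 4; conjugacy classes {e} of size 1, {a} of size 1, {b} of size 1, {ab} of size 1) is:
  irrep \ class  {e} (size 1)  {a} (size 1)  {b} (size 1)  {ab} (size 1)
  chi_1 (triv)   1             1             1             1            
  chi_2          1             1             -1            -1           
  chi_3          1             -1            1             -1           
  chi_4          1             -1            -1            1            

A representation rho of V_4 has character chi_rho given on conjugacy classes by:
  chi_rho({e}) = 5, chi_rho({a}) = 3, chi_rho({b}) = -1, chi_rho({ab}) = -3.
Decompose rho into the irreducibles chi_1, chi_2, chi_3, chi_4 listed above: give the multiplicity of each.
Multiplicities: chi_1: 1, chi_2: 3, chi_3: 1, chi_4: 0.

Use <chi_rho, chi> = (1/|G|) sum_C |C| * chi_rho(C) * conj(chi(C)) with |G| = 4 for each irreducible chi in the table:
  <chi_rho, chi_1> = (1/4)[1*(5)*conj(1) + 1*(3)*conj(1) + 1*(-1)*conj(1) + 1*(-3)*conj(1)]
      = (1/4)[(5) + (3) + (-1) + (-3)] = 4/4 = 1
  <chi_rho, chi_2> = (1/4)[1*(5)*conj(1) + 1*(3)*conj(1) + 1*(-1)*conj(-1) + 1*(-3)*conj(-1)]
      = (1/4)[(5) + (3) + (1) + (3)] = 12/4 = 3
  <chi_rho, chi_3> = (1/4)[1*(5)*conj(1) + 1*(3)*conj(-1) + 1*(-1)*conj(1) + 1*(-3)*conj(-1)]
      = (1/4)[(5) + (-3) + (-1) + (3)] = 4/4 = 1
  <chi_rho, chi_4> = (1/4)[1*(5)*conj(1) + 1*(3)*conj(-1) + 1*(-1)*conj(-1) + 1*(-3)*conj(1)]
      = (1/4)[(5) + (-3) + (1) + (-3)] = 0/4 = 0
Dimension check: dim(rho) = sum (mult * dim) = 1*1 + 3*1 + 1*1 + 0*1 = 5 = chi_rho(e) = 5.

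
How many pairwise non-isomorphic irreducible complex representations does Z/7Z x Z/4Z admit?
28

Working: The number of irreducible complex representations of a finite group equals its number of conjugacy classes. Z/7Z x Z/4Z is abelian of order 28, so every element is its own conjugacy class: 28 classes, so Z/7Z x Z/4Z (order 28) has exactly 28 irreducible complex representations.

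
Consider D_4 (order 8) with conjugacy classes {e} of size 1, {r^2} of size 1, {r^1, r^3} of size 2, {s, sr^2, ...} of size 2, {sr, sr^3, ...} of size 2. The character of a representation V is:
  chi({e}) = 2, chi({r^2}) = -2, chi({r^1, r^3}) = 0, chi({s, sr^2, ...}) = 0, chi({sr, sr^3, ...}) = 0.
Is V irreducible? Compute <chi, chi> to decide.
Irreducible: <chi, chi> = 1.

Proof sketch: <chi, chi> = (1/|G|) sum_C |C| * |chi(C)|^2 = (1/8)[1*|2|^2 + 1*|-2|^2 + 2*|0|^2 + 2*|0|^2 + 2*|0|^2]
  = (1/8)[(4) + (4) + (0) + (0) + (0)] = 8/8 = 1.
A character is irreducible iff <chi, chi> = 1, so this representation is irreducible.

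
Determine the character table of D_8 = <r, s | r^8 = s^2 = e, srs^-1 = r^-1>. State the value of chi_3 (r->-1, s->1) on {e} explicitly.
Conjugacy classes: {e} of size 1, {r^4} of size 1, {r^1, r^7} of size 2, {r^2, r^6} of size 2, {r^3, r^5} of size 2, {s, sr^2, ...} of size 4, {sr, sr^3, ...} of size 4.
Character table:
  irrep \ class              {e} (size 1)  {r^4} (size 1)  {r^1, r^7} (size 2)  {r^2, r^6} (size 2)  {r^3, r^5} (size 2)  {s, sr^2, ...} (size 4)  {sr, sr^3, ...} (size 4)
  chi_1 (triv)               1             1               1                    1                    1                    1                        1                       
  chi_2 (sign: r->1, s->-1)  1             1               1                    1                    1                    -1                       -1                      
  chi_3 (r->-1, s->1)        1             1               -1                   1                    -1                   1                        -1                      
  chi_4 (r->-1, s->-1)       1             1               -1                   1                    -1                   -1                       1                       
  chi_5 (2d, j=1)            2             -2              sqrt(2)              0                    -sqrt(2)             0                        0                       
  chi_6 (2d, j=2)            2             2               0                    -2                   0                    0                        0                       
  chi_7 (2d, j=3)            2             -2              -sqrt(2)             0                    sqrt(2)              0                        0                       

Spot check: chi_3 (r->-1, s->1) on {e} = 1.

Working: D_8 has order 2*8 = 16 with 7 conjugacy classes, hence 7 irreducibles. Sum of squared dims 1 + 1 + 1 + 1 + 4 + 4 + 4 = 16 = |G|. Linear characters come from the abelianisation; the 2-dimensional irreps have character r^k -> 2*cos(2*pi*j*k/8), reflections -> 0.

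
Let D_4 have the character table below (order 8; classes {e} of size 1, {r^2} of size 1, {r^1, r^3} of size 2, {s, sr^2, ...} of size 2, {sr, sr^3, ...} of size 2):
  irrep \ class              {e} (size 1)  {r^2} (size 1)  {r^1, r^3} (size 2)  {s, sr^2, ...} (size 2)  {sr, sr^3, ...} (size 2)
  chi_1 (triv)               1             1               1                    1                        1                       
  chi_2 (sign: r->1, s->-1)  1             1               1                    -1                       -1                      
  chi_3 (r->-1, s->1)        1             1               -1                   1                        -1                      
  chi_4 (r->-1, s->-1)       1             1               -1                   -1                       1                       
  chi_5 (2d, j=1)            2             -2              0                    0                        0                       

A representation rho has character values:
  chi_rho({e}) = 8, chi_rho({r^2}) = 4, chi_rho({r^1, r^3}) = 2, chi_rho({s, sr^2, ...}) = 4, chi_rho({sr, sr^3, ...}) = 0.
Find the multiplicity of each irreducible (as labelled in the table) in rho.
Multiplicities: chi_1: 3, chi_2: 1, chi_3: 2, chi_4: 0, chi_5: 1.

Explanation: Use <chi_rho, chi> = (1/|G|) sum_C |C| * chi_rho(C) * conj(chi(C)) with |G| = 8 for each irreducible chi in the table:
  <chi_rho, chi_1> = (1/8)[1*(8)*conj(1) + 1*(4)*conj(1) + 2*(2)*conj(1) + 2*(4)*conj(1) + 2*(0)*conj(1)]
      = (1/8)[(8) + (4) + (4) + (8) + (0)] = 24/8 = 3
  <chi_rho, chi_2> = (1/8)[1*(8)*conj(1) + 1*(4)*conj(1) + 2*(2)*conj(1) + 2*(4)*conj(-1) + 2*(0)*conj(-1)]
      = (1/8)[(8) + (4) + (4) + (-8) + (0)] = 8/8 = 1
  <chi_rho, chi_3> = (1/8)[1*(8)*conj(1) + 1*(4)*conj(1) + 2*(2)*conj(-1) + 2*(4)*conj(1) + 2*(0)*conj(-1)]
      = (1/8)[(8) + (4) + (-4) + (8) + (0)] = 16/8 = 2
  <chi_rho, chi_4> = (1/8)[1*(8)*conj(1) + 1*(4)*conj(1) + 2*(2)*conj(-1) + 2*(4)*conj(-1) + 2*(0)*conj(1)]
      = (1/8)[(8) + (4) + (-4) + (-8) + (0)] = 0/8 = 0
  <chi_rho, chi_5> = (1/8)[1*(8)*conj(2) + 1*(4)*conj(-2) + 2*(2)*conj(0) + 2*(4)*conj(0) + 2*(0)*conj(0)]
      = (1/8)[(16) + (-8) + (0) + (0) + (0)] = 8/8 = 1
Dimension check: dim(rho) = sum (mult * dim) = 3*1 + 1*1 + 2*1 + 0*1 + 1*2 = 8 = chi_rho(e) = 8.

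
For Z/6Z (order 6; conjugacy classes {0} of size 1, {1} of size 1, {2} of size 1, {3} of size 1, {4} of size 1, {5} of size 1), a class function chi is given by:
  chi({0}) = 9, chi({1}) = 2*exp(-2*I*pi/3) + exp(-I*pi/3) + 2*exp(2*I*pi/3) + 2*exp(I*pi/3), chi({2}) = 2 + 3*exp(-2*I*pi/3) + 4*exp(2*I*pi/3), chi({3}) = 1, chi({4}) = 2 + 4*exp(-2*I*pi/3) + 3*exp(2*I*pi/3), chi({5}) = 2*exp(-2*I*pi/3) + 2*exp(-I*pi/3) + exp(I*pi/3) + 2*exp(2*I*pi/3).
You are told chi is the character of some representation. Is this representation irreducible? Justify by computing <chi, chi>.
Not irreducible (reducible): <chi, chi> = 15 > 1.

Details: <chi, chi> = (1/|G|) sum_C |C| * |chi(C)|^2 = (1/6)[1*|9|^2 + 1*|2*exp(-2*I*pi/3) + exp(-I*pi/3) + 2*exp(2*I*pi/3) + 2*exp(I*pi/3)|^2 + 1*|2 + 3*exp(-2*I*pi/3) + 4*exp(2*I*pi/3)|^2 + 1*|1|^2 + 1*|2 + 4*exp(-2*I*pi/3) + 3*exp(2*I*pi/3)|^2 + 1*|2*exp(-2*I*pi/3) + 2*exp(-I*pi/3) + exp(I*pi/3) + 2*exp(2*I*pi/3)|^2]
  = (1/6)[(81) + (1) + (3) + (1) + (3) + (1)] = 90/6 = 15.
(Exp terms are combined using exp(i*s)*conj(exp(i*t)) = exp(i*(s-t)), and sums of them are collapsed using the identity that for every m > 1 the m distinct m-th roots of unity sum to 0, e.g. 1 + exp(2*I*pi/3) + exp(-2*I*pi/3) = 0.)
A character is irreducible iff <chi, chi> = 1, so this representation is reducible.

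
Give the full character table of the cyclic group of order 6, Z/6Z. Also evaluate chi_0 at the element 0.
Character table of Z/6Z (irreps indexed chi_0,...,chi_5 with chi_k(m) = zeta_6^(k*m), zeta_6 = exp(2*pi*i/6)):
  irrep \ class  {0} (size 1)  {1} (size 1)    {2} (size 1)    {3} (size 1)  {4} (size 1)    {5} (size 1)  
  chi_0          1             1               1               1             1               1             
  chi_1          1             exp(I*pi/3)     exp(2*I*pi/3)   -1            exp(-2*I*pi/3)  exp(-I*pi/3)  
  chi_2          1             exp(2*I*pi/3)   exp(-2*I*pi/3)  1             exp(2*I*pi/3)   exp(-2*I*pi/3)
  chi_3          1             -1              1               -1            1               -1            
  chi_4          1             exp(-2*I*pi/3)  exp(2*I*pi/3)   1             exp(-2*I*pi/3)  exp(2*I*pi/3) 
  chi_5          1             exp(-I*pi/3)    exp(-2*I*pi/3)  -1            exp(2*I*pi/3)   exp(I*pi/3)   

Spot check: chi_0(0) = zeta_6^(0*0) = zeta_6^0 = 1.

Proof sketch: Z/6Z is abelian, so all 6 irreducible complex representations are 1-dimensional. They are given by chi_k(m) = zeta_6^(k*m) for k = 0,...,5. Row orthogonality: sum_m chi_k(m) conj(chi_l(m)) = 6 * [k = l].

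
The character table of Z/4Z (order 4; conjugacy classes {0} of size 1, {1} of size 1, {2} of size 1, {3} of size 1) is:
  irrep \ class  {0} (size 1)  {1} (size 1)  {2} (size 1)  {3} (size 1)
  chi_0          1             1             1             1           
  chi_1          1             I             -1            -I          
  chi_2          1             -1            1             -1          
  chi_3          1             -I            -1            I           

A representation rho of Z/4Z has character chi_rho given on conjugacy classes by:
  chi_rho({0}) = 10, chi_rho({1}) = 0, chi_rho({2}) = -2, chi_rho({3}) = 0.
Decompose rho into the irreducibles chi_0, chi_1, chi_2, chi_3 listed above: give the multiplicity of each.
Multiplicities: chi_0: 2, chi_1: 3, chi_2: 2, chi_3: 3.

Derivation: Use <chi_rho, chi> = (1/|G|) sum_C |C| * chi_rho(C) * conj(chi(C)) with |G| = 4 for each irreducible chi in the table:
  <chi_rho, chi_0> = (1/4)[1*(10)*conj(1) + 1*(0)*conj(1) + 1*(-2)*conj(1) + 1*(0)*conj(1)]
      = (1/4)[(10) + (0) + (-2) + (0)] = 8/4 = 2
  <chi_rho, chi_1> = (1/4)[1*(10)*conj(1) + 1*(0)*conj(I) + 1*(-2)*conj(-1) + 1*(0)*conj(-I)]
      = (1/4)[(10) + (0) + (2) + (0)] = 12/4 = 3
  <chi_rho, chi_2> = (1/4)[1*(10)*conj(1) + 1*(0)*conj(-1) + 1*(-2)*conj(1) + 1*(0)*conj(-1)]
      = (1/4)[(10) + (0) + (-2) + (0)] = 8/4 = 2
  <chi_rho, chi_3> = (1/4)[1*(10)*conj(1) + 1*(0)*conj(-I) + 1*(-2)*conj(-1) + 1*(0)*conj(I)]
      = (1/4)[(10) + (0) + (2) + (0)] = 12/4 = 3
(Exp terms are combined using exp(i*s)*conj(exp(i*t)) = exp(i*(s-t)), and sums of them are collapsed using the identity that for every m > 1 the m distinct m-th roots of unity sum to 0, e.g. 1 + exp(2*I*pi/3) + exp(-2*I*pi/3) = 0.)
Dimension check: dim(rho) = sum (mult * dim) = 2*1 + 3*1 + 2*1 + 3*1 = 10 = chi_rho(e) = 10.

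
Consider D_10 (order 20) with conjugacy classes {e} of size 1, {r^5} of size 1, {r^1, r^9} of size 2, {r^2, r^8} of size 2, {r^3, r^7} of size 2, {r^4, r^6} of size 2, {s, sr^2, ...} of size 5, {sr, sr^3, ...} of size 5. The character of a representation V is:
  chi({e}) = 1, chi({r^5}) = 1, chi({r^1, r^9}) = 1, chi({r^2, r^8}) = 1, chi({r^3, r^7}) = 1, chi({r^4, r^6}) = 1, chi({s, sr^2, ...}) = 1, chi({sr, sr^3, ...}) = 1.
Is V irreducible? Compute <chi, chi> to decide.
Irreducible: <chi, chi> = 1.

Argument: <chi, chi> = (1/|G|) sum_C |C| * |chi(C)|^2 = (1/20)[1*|1|^2 + 1*|1|^2 + 2*|1|^2 + 2*|1|^2 + 2*|1|^2 + 2*|1|^2 + 5*|1|^2 + 5*|1|^2]
  = (1/20)[(1) + (1) + (2) + (2) + (2) + (2) + (5) + (5)] = 20/20 = 1.
A character is irreducible iff <chi, chi> = 1, so this representation is irreducible.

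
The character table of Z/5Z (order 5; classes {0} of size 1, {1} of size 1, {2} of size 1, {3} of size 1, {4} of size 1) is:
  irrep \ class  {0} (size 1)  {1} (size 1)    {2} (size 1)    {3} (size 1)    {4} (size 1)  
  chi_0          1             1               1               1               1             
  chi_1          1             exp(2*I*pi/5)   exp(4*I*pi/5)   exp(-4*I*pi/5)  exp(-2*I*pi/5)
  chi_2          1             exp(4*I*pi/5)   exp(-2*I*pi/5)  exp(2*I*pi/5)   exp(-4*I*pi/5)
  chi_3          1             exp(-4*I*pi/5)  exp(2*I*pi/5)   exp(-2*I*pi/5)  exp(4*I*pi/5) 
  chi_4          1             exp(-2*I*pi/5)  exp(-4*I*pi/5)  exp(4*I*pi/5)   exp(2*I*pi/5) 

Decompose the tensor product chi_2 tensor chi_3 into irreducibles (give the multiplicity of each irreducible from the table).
chi_2 tensor chi_3 = chi_0 (all other irreducibles have multiplicity 0).

Justification: The character of a tensor product is the pointwise product (chi_2 * chi_3)(C) = chi_2(C) * chi_3(C):
  {0}: (1)*(1), {1}: (exp(4*I*pi/5))*(exp(-4*I*pi/5)), {2}: (exp(-2*I*pi/5))*(exp(2*I*pi/5)), {3}: (exp(2*I*pi/5))*(exp(-2*I*pi/5)), {4}: (exp(-4*I*pi/5))*(exp(4*I*pi/5))
so (chi_2 * chi_3) takes values
  {0} -> 1, {1} -> 1, {2} -> 1, {3} -> 1, {4} -> 1.
Now take the inner product of this character with each irreducible chi from the table, <chi_2*chi_3, chi> = (1/5) sum_C |C| (chi_2*chi_3)(C) conj(chi(C)):
  <chi_2*chi_3, chi_0> = (1/5)[1*(1)*conj(1) + 1*(1)*conj(1) + 1*(1)*conj(1) + 1*(1)*conj(1) + 1*(1)*conj(1)]
      = (1/5)[(1) + (1) + (1) + (1) + (1)] = 5/5 = 1
  <chi_2*chi_3, chi_1> = (1/5)[1*(1)*conj(1) + 1*(1)*conj(exp(2*I*pi/5)) + 1*(1)*conj(exp(4*I*pi/5)) + 1*(1)*conj(exp(-4*I*pi/5)) + 1*(1)*conj(exp(-2*I*pi/5))]
      = (1/5)[(1) + (exp(-2*I*pi/5)) + (exp(-4*I*pi/5)) + (exp(4*I*pi/5)) + (exp(2*I*pi/5))] = 0/5 = 0
  <chi_2*chi_3, chi_2> = (1/5)[1*(1)*conj(1) + 1*(1)*conj(exp(4*I*pi/5)) + 1*(1)*conj(exp(-2*I*pi/5)) + 1*(1)*conj(exp(2*I*pi/5)) + 1*(1)*conj(exp(-4*I*pi/5))]
      = (1/5)[(1) + (exp(-4*I*pi/5)) + (exp(2*I*pi/5)) + (exp(-2*I*pi/5)) + (exp(4*I*pi/5))] = 0/5 = 0
  <chi_2*chi_3, chi_3> = (1/5)[1*(1)*conj(1) + 1*(1)*conj(exp(-4*I*pi/5)) + 1*(1)*conj(exp(2*I*pi/5)) + 1*(1)*conj(exp(-2*I*pi/5)) + 1*(1)*conj(exp(4*I*pi/5))]
      = (1/5)[(1) + (exp(4*I*pi/5)) + (exp(-2*I*pi/5)) + (exp(2*I*pi/5)) + (exp(-4*I*pi/5))] = 0/5 = 0
  <chi_2*chi_3, chi_4> = (1/5)[1*(1)*conj(1) + 1*(1)*conj(exp(-2*I*pi/5)) + 1*(1)*conj(exp(-4*I*pi/5)) + 1*(1)*conj(exp(4*I*pi/5)) + 1*(1)*conj(exp(2*I*pi/5))]
      = (1/5)[(1) + (exp(2*I*pi/5)) + (exp(4*I*pi/5)) + (exp(-4*I*pi/5)) + (exp(-2*I*pi/5))] = 0/5 = 0
(Exp terms are combined using exp(i*s)*conj(exp(i*t)) = exp(i*(s-t)), and sums of them are collapsed using the identity that for every m > 1 the m distinct m-th roots of unity sum to 0, e.g. 1 + exp(2*I*pi/3) + exp(-2*I*pi/3) = 0.)
Hence the multiplicities are chi_0: 1. Dimension check: dim(chi_2)*dim(chi_3) = 1*1 = 1 and sum (mult * dim) = 1*1 = 1.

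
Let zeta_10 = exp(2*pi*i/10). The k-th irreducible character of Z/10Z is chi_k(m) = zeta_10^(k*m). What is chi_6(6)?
chi_6(6) = zeta_10^36 = exp(-4*I*pi/5)

chi_6(6) = zeta_10^(6*6) = zeta_10^36. Since zeta_10^10 = 1, this equals zeta_10^6 = exp(2*pi*i*6/10) = exp(-4*I*pi/5).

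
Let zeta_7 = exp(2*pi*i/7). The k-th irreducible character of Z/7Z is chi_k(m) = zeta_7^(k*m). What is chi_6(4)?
chi_6(4) = zeta_7^24 = exp(6*I*pi/7)

Justification: chi_6(4) = zeta_7^(6*4) = zeta_7^24. Since zeta_7^7 = 1, this equals zeta_7^3 = exp(2*pi*i*3/7) = exp(6*I*pi/7).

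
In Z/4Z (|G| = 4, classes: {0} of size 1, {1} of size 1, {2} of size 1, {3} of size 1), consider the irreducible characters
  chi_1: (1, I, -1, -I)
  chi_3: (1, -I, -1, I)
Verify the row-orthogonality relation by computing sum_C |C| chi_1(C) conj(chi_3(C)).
Sum = 0; so <chi_1, chi_3> = 0 (distinct irreducibles are orthogonal).

Argument: Compute term by term over conjugacy classes (|C| * chi_1(C) * conj(chi_3(C))):
  1*(1)*conj(1) + 1*(I)*conj(-I) + 1*(-1)*conj(-1) + 1*(-I)*conj(I)
  = (1) + (-1) + (1) + (-1)
  = 0.
(Exp terms are combined using exp(i*s)*conj(exp(i*t)) = exp(i*(s-t)), and sums of them are collapsed using the identity that for every m > 1 the m distinct m-th roots of unity sum to 0, e.g. 1 + exp(2*I*pi/3) + exp(-2*I*pi/3) = 0.)
Dividing by |G| = 4 gives 0/4 = 0, matching the row-orthogonality relation <chi_1, chi_3> = [chi_1 = chi_3].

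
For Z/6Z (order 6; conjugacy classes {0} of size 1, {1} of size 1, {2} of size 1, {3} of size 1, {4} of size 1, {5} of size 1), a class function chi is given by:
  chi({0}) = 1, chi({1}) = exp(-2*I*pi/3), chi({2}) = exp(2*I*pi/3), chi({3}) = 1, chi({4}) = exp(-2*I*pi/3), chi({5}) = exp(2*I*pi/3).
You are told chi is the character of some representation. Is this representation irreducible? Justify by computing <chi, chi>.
Irreducible: <chi, chi> = 1.

Solution. <chi, chi> = (1/|G|) sum_C |C| * |chi(C)|^2 = (1/6)[1*|1|^2 + 1*|exp(-2*I*pi/3)|^2 + 1*|exp(2*I*pi/3)|^2 + 1*|1|^2 + 1*|exp(-2*I*pi/3)|^2 + 1*|exp(2*I*pi/3)|^2]
  = (1/6)[(1) + (1) + (1) + (1) + (1) + (1)] = 6/6 = 1.
(Exp terms are combined using exp(i*s)*conj(exp(i*t)) = exp(i*(s-t)), and sums of them are collapsed using the identity that for every m > 1 the m distinct m-th roots of unity sum to 0, e.g. 1 + exp(2*I*pi/3) + exp(-2*I*pi/3) = 0.)
A character is irreducible iff <chi, chi> = 1, so this representation is irreducible.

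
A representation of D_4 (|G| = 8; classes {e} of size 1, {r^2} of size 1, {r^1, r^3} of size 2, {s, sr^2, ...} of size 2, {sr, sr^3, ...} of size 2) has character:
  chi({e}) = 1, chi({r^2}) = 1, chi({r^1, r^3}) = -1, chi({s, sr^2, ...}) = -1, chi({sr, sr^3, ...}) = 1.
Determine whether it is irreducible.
Irreducible: <chi, chi> = 1.

Solution. <chi, chi> = (1/|G|) sum_C |C| * |chi(C)|^2 = (1/8)[1*|1|^2 + 1*|1|^2 + 2*|-1|^2 + 2*|-1|^2 + 2*|1|^2]
  = (1/8)[(1) + (1) + (2) + (2) + (2)] = 8/8 = 1.
A character is irreducible iff <chi, chi> = 1, so this representation is irreducible.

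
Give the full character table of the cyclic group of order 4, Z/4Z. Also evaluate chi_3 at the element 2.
Character table of Z/4Z (irreps indexed chi_0,...,chi_3 with chi_k(m) = zeta_4^(k*m), zeta_4 = exp(2*pi*i/4)):
  irrep \ class  {0} (size 1)  {1} (size 1)  {2} (size 1)  {3} (size 1)
  chi_0          1             1             1             1           
  chi_1          1             I             -1            -I          
  chi_2          1             -1            1             -1          
  chi_3          1             -I            -1            I           

Spot check: chi_3(2) = zeta_4^(3*2) = zeta_4^6 = -1.

Working: Z/4Z is abelian, so all 4 irreducible complex representations are 1-dimensional. They are given by chi_k(m) = zeta_4^(k*m) for k = 0,...,3. Row orthogonality: sum_m chi_k(m) conj(chi_l(m)) = 4 * [k = l].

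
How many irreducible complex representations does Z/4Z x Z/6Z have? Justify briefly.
24

Details: The number of irreducible complex representations of a finite group equals its number of conjugacy classes. Z/4Z x Z/6Z is abelian of order 24, so every element is its own conjugacy class: 24 classes, so Z/4Z x Z/6Z (order 24) has exactly 24 irreducible complex representations.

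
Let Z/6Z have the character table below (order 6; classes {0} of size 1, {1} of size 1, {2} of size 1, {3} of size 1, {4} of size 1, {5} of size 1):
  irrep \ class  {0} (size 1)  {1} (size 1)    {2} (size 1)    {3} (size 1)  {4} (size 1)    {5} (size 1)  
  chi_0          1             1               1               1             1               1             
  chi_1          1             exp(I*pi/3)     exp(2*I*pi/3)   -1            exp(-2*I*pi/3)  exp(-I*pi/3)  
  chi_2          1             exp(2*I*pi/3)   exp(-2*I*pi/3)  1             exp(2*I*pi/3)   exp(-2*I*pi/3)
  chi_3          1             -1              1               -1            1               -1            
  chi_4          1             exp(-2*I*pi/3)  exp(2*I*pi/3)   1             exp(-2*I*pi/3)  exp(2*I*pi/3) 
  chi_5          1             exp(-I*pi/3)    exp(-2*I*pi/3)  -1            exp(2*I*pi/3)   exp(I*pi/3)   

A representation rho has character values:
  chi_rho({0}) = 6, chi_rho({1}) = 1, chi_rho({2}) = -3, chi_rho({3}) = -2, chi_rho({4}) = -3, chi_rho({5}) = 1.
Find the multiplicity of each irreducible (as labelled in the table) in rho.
Multiplicities: chi_0: 0, chi_1: 2, chi_2: 1, chi_3: 0, chi_4: 1, chi_5: 2.

Justification: Use <chi_rho, chi> = (1/|G|) sum_C |C| * chi_rho(C) * conj(chi(C)) with |G| = 6 for each irreducible chi in the table:
  <chi_rho, chi_0> = (1/6)[1*(6)*conj(1) + 1*(1)*conj(1) + 1*(-3)*conj(1) + 1*(-2)*conj(1) + 1*(-3)*conj(1) + 1*(1)*conj(1)]
      = (1/6)[(6) + (1) + (-3) + (-2) + (-3) + (1)] = 0/6 = 0
  <chi_rho, chi_1> = (1/6)[1*(6)*conj(1) + 1*(1)*conj(exp(I*pi/3)) + 1*(-3)*conj(exp(2*I*pi/3)) + 1*(-2)*conj(-1) + 1*(-3)*conj(exp(-2*I*pi/3)) + 1*(1)*conj(exp(-I*pi/3))]
      = (1/6)[(6) + (1 + 2*exp(-2*I*pi/3) + exp(I*pi/3)) + (3 + 3*exp(2*I*pi/3)) + (2) + (3 + 3*exp(-2*I*pi/3)) + (1 + exp(-I*pi/3) + 2*exp(2*I*pi/3))] = 12/6 = 2
  <chi_rho, chi_2> = (1/6)[1*(6)*conj(1) + 1*(1)*conj(exp(2*I*pi/3)) + 1*(-3)*conj(exp(-2*I*pi/3)) + 1*(-2)*conj(1) + 1*(-3)*conj(exp(2*I*pi/3)) + 1*(1)*conj(exp(-2*I*pi/3))]
      = (1/6)[(6) + (-1 + 2*exp(-I*pi/3) + exp(2*I*pi/3)) + (3 + 3*exp(-2*I*pi/3)) + (-2) + (3 + 3*exp(2*I*pi/3)) + (-1 + exp(-2*I*pi/3) + 2*exp(I*pi/3))] = 6/6 = 1
  <chi_rho, chi_3> = (1/6)[1*(6)*conj(1) + 1*(1)*conj(-1) + 1*(-3)*conj(1) + 1*(-2)*conj(-1) + 1*(-3)*conj(1) + 1*(1)*conj(-1)]
      = (1/6)[(6) + (-1) + (-3) + (2) + (-3) + (-1)] = 0/6 = 0
  <chi_rho, chi_4> = (1/6)[1*(6)*conj(1) + 1*(1)*conj(exp(-2*I*pi/3)) + 1*(-3)*conj(exp(2*I*pi/3)) + 1*(-2)*conj(1) + 1*(-3)*conj(exp(-2*I*pi/3)) + 1*(1)*conj(exp(2*I*pi/3))]
      = (1/6)[(6) + (-1 + exp(-2*I*pi/3) + 2*exp(I*pi/3)) + (3 + 3*exp(2*I*pi/3)) + (-2) + (3 + 3*exp(-2*I*pi/3)) + (-1 + 2*exp(-I*pi/3) + exp(2*I*pi/3))] = 6/6 = 1
  <chi_rho, chi_5> = (1/6)[1*(6)*conj(1) + 1*(1)*conj(exp(-I*pi/3)) + 1*(-3)*conj(exp(-2*I*pi/3)) + 1*(-2)*conj(-1) + 1*(-3)*conj(exp(2*I*pi/3)) + 1*(1)*conj(exp(I*pi/3))]
      = (1/6)[(6) + (1 + exp(-I*pi/3) + 2*exp(2*I*pi/3)) + (3 + 3*exp(-2*I*pi/3)) + (2) + (3 + 3*exp(2*I*pi/3)) + (1 + 2*exp(-2*I*pi/3) + exp(I*pi/3))] = 12/6 = 2
(Exp terms are combined using exp(i*s)*conj(exp(i*t)) = exp(i*(s-t)), and sums of them are collapsed using the identity that for every m > 1 the m distinct m-th roots of unity sum to 0, e.g. 1 + exp(2*I*pi/3) + exp(-2*I*pi/3) = 0.)
Dimension check: dim(rho) = sum (mult * dim) = 0*1 + 2*1 + 1*1 + 0*1 + 1*1 + 2*1 = 6 = chi_rho(e) = 6.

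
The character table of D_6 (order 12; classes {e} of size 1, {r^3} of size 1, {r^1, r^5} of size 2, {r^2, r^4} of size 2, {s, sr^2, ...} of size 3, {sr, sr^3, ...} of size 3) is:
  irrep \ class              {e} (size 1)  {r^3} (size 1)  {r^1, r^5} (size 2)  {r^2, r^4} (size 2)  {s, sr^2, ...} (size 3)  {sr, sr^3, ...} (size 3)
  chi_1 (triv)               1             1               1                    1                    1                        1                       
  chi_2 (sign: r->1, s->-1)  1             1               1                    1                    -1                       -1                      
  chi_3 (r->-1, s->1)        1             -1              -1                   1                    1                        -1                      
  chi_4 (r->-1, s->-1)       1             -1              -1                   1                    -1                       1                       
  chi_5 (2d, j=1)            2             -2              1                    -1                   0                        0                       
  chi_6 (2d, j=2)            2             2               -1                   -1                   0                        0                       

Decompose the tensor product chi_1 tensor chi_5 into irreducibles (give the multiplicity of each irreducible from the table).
chi_1 tensor chi_5 = chi_5 (all other irreducibles have multiplicity 0).

Derivation: The character of a tensor product is the pointwise product (chi_1 * chi_5)(C) = chi_1(C) * chi_5(C):
  {e}: (1)*(2), {r^3}: (1)*(-2), {r^1, r^5}: (1)*(1), {r^2, r^4}: (1)*(-1), {s, sr^2, ...}: (1)*(0), {sr, sr^3, ...}: (1)*(0)
so (chi_1 * chi_5) takes values
  {e} -> 2, {r^3} -> -2, {r^1, r^5} -> 1, {r^2, r^4} -> -1, {s, sr^2, ...} -> 0, {sr, sr^3, ...} -> 0.
Now take the inner product of this character with each irreducible chi from the table, <chi_1*chi_5, chi> = (1/12) sum_C |C| (chi_1*chi_5)(C) conj(chi(C)):
  <chi_1*chi_5, chi_1> = (1/12)[1*(2)*conj(1) + 1*(-2)*conj(1) + 2*(1)*conj(1) + 2*(-1)*conj(1) + 3*(0)*conj(1) + 3*(0)*conj(1)]
      = (1/12)[(2) + (-2) + (2) + (-2) + (0) + (0)] = 0/12 = 0
  <chi_1*chi_5, chi_2> = (1/12)[1*(2)*conj(1) + 1*(-2)*conj(1) + 2*(1)*conj(1) + 2*(-1)*conj(1) + 3*(0)*conj(-1) + 3*(0)*conj(-1)]
      = (1/12)[(2) + (-2) + (2) + (-2) + (0) + (0)] = 0/12 = 0
  <chi_1*chi_5, chi_3> = (1/12)[1*(2)*conj(1) + 1*(-2)*conj(-1) + 2*(1)*conj(-1) + 2*(-1)*conj(1) + 3*(0)*conj(1) + 3*(0)*conj(-1)]
      = (1/12)[(2) + (2) + (-2) + (-2) + (0) + (0)] = 0/12 = 0
  <chi_1*chi_5, chi_4> = (1/12)[1*(2)*conj(1) + 1*(-2)*conj(-1) + 2*(1)*conj(-1) + 2*(-1)*conj(1) + 3*(0)*conj(-1) + 3*(0)*conj(1)]
      = (1/12)[(2) + (2) + (-2) + (-2) + (0) + (0)] = 0/12 = 0
  <chi_1*chi_5, chi_5> = (1/12)[1*(2)*conj(2) + 1*(-2)*conj(-2) + 2*(1)*conj(1) + 2*(-1)*conj(-1) + 3*(0)*conj(0) + 3*(0)*conj(0)]
      = (1/12)[(4) + (4) + (2) + (2) + (0) + (0)] = 12/12 = 1
  <chi_1*chi_5, chi_6> = (1/12)[1*(2)*conj(2) + 1*(-2)*conj(2) + 2*(1)*conj(-1) + 2*(-1)*conj(-1) + 3*(0)*conj(0) + 3*(0)*conj(0)]
      = (1/12)[(4) + (-4) + (-2) + (2) + (0) + (0)] = 0/12 = 0
Hence the multiplicities are chi_5: 1. Dimension check: dim(chi_1)*dim(chi_5) = 1*2 = 2 and sum (mult * dim) = 1*2 = 2.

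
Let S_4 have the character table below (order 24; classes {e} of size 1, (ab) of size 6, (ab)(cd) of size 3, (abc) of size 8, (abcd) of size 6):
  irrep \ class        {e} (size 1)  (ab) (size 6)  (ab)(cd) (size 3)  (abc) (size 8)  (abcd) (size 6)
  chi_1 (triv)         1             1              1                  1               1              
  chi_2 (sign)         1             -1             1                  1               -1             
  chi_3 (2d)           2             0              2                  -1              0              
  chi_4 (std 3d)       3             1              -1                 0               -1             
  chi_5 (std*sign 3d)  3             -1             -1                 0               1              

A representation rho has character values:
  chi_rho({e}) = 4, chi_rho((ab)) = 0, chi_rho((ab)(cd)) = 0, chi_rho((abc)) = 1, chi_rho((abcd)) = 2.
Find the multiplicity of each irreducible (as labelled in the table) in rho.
Multiplicities: chi_1: 1, chi_2: 0, chi_3: 0, chi_4: 0, chi_5: 1.

Reasoning: Use <chi_rho, chi> = (1/|G|) sum_C |C| * chi_rho(C) * conj(chi(C)) with |G| = 24 for each irreducible chi in the table:
  <chi_rho, chi_1> = (1/24)[1*(4)*conj(1) + 6*(0)*conj(1) + 3*(0)*conj(1) + 8*(1)*conj(1) + 6*(2)*conj(1)]
      = (1/24)[(4) + (0) + (0) + (8) + (12)] = 24/24 = 1
  <chi_rho, chi_2> = (1/24)[1*(4)*conj(1) + 6*(0)*conj(-1) + 3*(0)*conj(1) + 8*(1)*conj(1) + 6*(2)*conj(-1)]
      = (1/24)[(4) + (0) + (0) + (8) + (-12)] = 0/24 = 0
  <chi_rho, chi_3> = (1/24)[1*(4)*conj(2) + 6*(0)*conj(0) + 3*(0)*conj(2) + 8*(1)*conj(-1) + 6*(2)*conj(0)]
      = (1/24)[(8) + (0) + (0) + (-8) + (0)] = 0/24 = 0
  <chi_rho, chi_4> = (1/24)[1*(4)*conj(3) + 6*(0)*conj(1) + 3*(0)*conj(-1) + 8*(1)*conj(0) + 6*(2)*conj(-1)]
      = (1/24)[(12) + (0) + (0) + (0) + (-12)] = 0/24 = 0
  <chi_rho, chi_5> = (1/24)[1*(4)*conj(3) + 6*(0)*conj(-1) + 3*(0)*conj(-1) + 8*(1)*conj(0) + 6*(2)*conj(1)]
      = (1/24)[(12) + (0) + (0) + (0) + (12)] = 24/24 = 1
Dimension check: dim(rho) = sum (mult * dim) = 1*1 + 0*1 + 0*2 + 0*3 + 1*3 = 4 = chi_rho(e) = 4.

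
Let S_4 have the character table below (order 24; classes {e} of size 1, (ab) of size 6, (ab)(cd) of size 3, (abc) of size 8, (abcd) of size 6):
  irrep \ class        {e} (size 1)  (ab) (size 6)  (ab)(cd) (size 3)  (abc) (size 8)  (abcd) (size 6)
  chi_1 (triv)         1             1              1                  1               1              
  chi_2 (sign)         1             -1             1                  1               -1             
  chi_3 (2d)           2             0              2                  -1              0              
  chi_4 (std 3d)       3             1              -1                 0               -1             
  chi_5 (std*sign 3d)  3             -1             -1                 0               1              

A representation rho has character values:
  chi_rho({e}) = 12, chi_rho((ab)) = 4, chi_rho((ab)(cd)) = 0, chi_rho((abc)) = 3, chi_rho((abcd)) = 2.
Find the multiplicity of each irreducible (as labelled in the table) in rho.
Multiplicities: chi_1: 3, chi_2: 0, chi_3: 0, chi_4: 2, chi_5: 1.

Working: Use <chi_rho, chi> = (1/|G|) sum_C |C| * chi_rho(C) * conj(chi(C)) with |G| = 24 for each irreducible chi in the table:
  <chi_rho, chi_1> = (1/24)[1*(12)*conj(1) + 6*(4)*conj(1) + 3*(0)*conj(1) + 8*(3)*conj(1) + 6*(2)*conj(1)]
      = (1/24)[(12) + (24) + (0) + (24) + (12)] = 72/24 = 3
  <chi_rho, chi_2> = (1/24)[1*(12)*conj(1) + 6*(4)*conj(-1) + 3*(0)*conj(1) + 8*(3)*conj(1) + 6*(2)*conj(-1)]
      = (1/24)[(12) + (-24) + (0) + (24) + (-12)] = 0/24 = 0
  <chi_rho, chi_3> = (1/24)[1*(12)*conj(2) + 6*(4)*conj(0) + 3*(0)*conj(2) + 8*(3)*conj(-1) + 6*(2)*conj(0)]
      = (1/24)[(24) + (0) + (0) + (-24) + (0)] = 0/24 = 0
  <chi_rho, chi_4> = (1/24)[1*(12)*conj(3) + 6*(4)*conj(1) + 3*(0)*conj(-1) + 8*(3)*conj(0) + 6*(2)*conj(-1)]
      = (1/24)[(36) + (24) + (0) + (0) + (-12)] = 48/24 = 2
  <chi_rho, chi_5> = (1/24)[1*(12)*conj(3) + 6*(4)*conj(-1) + 3*(0)*conj(-1) + 8*(3)*conj(0) + 6*(2)*conj(1)]
      = (1/24)[(36) + (-24) + (0) + (0) + (12)] = 24/24 = 1
Dimension check: dim(rho) = sum (mult * dim) = 3*1 + 0*1 + 0*2 + 2*3 + 1*3 = 12 = chi_rho(e) = 12.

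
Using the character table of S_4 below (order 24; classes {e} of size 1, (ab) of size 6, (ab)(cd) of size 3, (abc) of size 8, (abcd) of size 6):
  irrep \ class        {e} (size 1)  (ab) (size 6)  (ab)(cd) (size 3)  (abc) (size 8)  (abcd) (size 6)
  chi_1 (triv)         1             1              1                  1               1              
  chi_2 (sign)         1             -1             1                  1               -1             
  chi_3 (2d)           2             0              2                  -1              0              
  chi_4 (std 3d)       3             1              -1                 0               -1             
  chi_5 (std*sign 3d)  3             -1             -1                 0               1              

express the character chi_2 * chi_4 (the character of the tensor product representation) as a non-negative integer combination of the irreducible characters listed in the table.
chi_2 tensor chi_4 = chi_5 (all other irreducibles have multiplicity 0).

Proof sketch: The character of a tensor product is the pointwise product (chi_2 * chi_4)(C) = chi_2(C) * chi_4(C):
  {e}: (1)*(3), (ab): (-1)*(1), (ab)(cd): (1)*(-1), (abc): (1)*(0), (abcd): (-1)*(-1)
so (chi_2 * chi_4) takes values
  {e} -> 3, (ab) -> -1, (ab)(cd) -> -1, (abc) -> 0, (abcd) -> 1.
Now take the inner product of this character with each irreducible chi from the table, <chi_2*chi_4, chi> = (1/24) sum_C |C| (chi_2*chi_4)(C) conj(chi(C)):
  <chi_2*chi_4, chi_1> = (1/24)[1*(3)*conj(1) + 6*(-1)*conj(1) + 3*(-1)*conj(1) + 8*(0)*conj(1) + 6*(1)*conj(1)]
      = (1/24)[(3) + (-6) + (-3) + (0) + (6)] = 0/24 = 0
  <chi_2*chi_4, chi_2> = (1/24)[1*(3)*conj(1) + 6*(-1)*conj(-1) + 3*(-1)*conj(1) + 8*(0)*conj(1) + 6*(1)*conj(-1)]
      = (1/24)[(3) + (6) + (-3) + (0) + (-6)] = 0/24 = 0
  <chi_2*chi_4, chi_3> = (1/24)[1*(3)*conj(2) + 6*(-1)*conj(0) + 3*(-1)*conj(2) + 8*(0)*conj(-1) + 6*(1)*conj(0)]
      = (1/24)[(6) + (0) + (-6) + (0) + (0)] = 0/24 = 0
  <chi_2*chi_4, chi_4> = (1/24)[1*(3)*conj(3) + 6*(-1)*conj(1) + 3*(-1)*conj(-1) + 8*(0)*conj(0) + 6*(1)*conj(-1)]
      = (1/24)[(9) + (-6) + (3) + (0) + (-6)] = 0/24 = 0
  <chi_2*chi_4, chi_5> = (1/24)[1*(3)*conj(3) + 6*(-1)*conj(-1) + 3*(-1)*conj(-1) + 8*(0)*conj(0) + 6*(1)*conj(1)]
      = (1/24)[(9) + (6) + (3) + (0) + (6)] = 24/24 = 1
Hence the multiplicities are chi_5: 1. Dimension check: dim(chi_2)*dim(chi_4) = 1*3 = 3 and sum (mult * dim) = 1*3 = 3.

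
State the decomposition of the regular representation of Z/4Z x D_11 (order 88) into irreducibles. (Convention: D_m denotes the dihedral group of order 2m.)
Each irreducible V_i of dimension d_i appears with multiplicity d_i, i.e. rho_reg = (direct sum over all irreducibles V_i) d_i V_i. The irreducible dimensions for Z/4Z x D_11 are 1, 1, 1, 1, 1, 1, 1, 1, 2, 2, 2, 2, 2, 2, 2, 2, 2, 2, 2, 2, 2, 2, 2, 2, 2, 2, 2, 2: 8 irreducibles of dimension 1, each with multiplicity 1; 20 irreducibles of dimension 2, each with multiplicity 2. Total dimension 8*1*1 + 20*2*2 = 88 = |G|.

Explanation: General theorem: in the regular representation of a finite group G, each irreducible appears with multiplicity equal to its dimension. Check: dim(rho_reg) = sum d_i^2 = 1 + 1 + 1 + 1 + 1 + 1 + 1 + 1 + 4 + 4 + 4 + 4 + 4 + 4 + 4 + 4 + 4 + 4 + 4 + 4 + 4 + 4 + 4 + 4 + 4 + 4 + 4 + 4 = 88 = |G|.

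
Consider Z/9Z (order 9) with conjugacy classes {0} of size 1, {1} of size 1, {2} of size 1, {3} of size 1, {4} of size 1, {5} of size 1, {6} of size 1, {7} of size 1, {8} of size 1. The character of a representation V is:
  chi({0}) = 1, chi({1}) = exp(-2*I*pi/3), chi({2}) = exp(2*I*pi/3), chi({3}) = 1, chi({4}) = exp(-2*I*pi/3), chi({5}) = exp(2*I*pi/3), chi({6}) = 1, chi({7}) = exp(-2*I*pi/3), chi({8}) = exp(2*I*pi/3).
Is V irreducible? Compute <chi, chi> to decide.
Irreducible: <chi, chi> = 1.

<chi, chi> = (1/|G|) sum_C |C| * |chi(C)|^2 = (1/9)[1*|1|^2 + 1*|exp(-2*I*pi/3)|^2 + 1*|exp(2*I*pi/3)|^2 + 1*|1|^2 + 1*|exp(-2*I*pi/3)|^2 + 1*|exp(2*I*pi/3)|^2 + 1*|1|^2 + 1*|exp(-2*I*pi/3)|^2 + 1*|exp(2*I*pi/3)|^2]
  = (1/9)[(1) + (1) + (1) + (1) + (1) + (1) + (1) + (1) + (1)] = 9/9 = 1.
(Exp terms are combined using exp(i*s)*conj(exp(i*t)) = exp(i*(s-t)), and sums of them are collapsed using the identity that for every m > 1 the m distinct m-th roots of unity sum to 0, e.g. 1 + exp(2*I*pi/3) + exp(-2*I*pi/3) = 0.)
A character is irreducible iff <chi, chi> = 1, so this representation is irreducible.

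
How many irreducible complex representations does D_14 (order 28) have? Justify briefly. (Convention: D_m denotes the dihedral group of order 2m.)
10

Justification: The number of irreducible complex representations of a finite group equals its number of conjugacy classes. D_14 has 10 conjugacy classes (n/2 + 3 for n even), so D_14 (order 28) has exactly 10 irreducible complex representations.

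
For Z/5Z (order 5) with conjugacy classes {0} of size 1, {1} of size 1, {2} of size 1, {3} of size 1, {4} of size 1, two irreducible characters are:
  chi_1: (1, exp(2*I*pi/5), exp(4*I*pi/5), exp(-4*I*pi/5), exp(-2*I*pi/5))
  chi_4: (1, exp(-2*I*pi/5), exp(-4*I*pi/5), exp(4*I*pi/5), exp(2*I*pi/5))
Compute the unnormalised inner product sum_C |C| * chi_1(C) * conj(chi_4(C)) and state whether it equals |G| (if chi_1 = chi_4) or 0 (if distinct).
Sum = 0; so <chi_1, chi_4> = 0 (distinct irreducibles are orthogonal).

Proof sketch: Compute term by term over conjugacy classes (|C| * chi_1(C) * conj(chi_4(C))):
  1*(1)*conj(1) + 1*(exp(2*I*pi/5))*conj(exp(-2*I*pi/5)) + 1*(exp(4*I*pi/5))*conj(exp(-4*I*pi/5)) + 1*(exp(-4*I*pi/5))*conj(exp(4*I*pi/5)) + 1*(exp(-2*I*pi/5))*conj(exp(2*I*pi/5))
  = (1) + (exp(4*I*pi/5)) + (exp(-2*I*pi/5)) + (exp(2*I*pi/5)) + (exp(-4*I*pi/5))
  = 0.
(Exp terms are combined using exp(i*s)*conj(exp(i*t)) = exp(i*(s-t)), and sums of them are collapsed using the identity that for every m > 1 the m distinct m-th roots of unity sum to 0, e.g. 1 + exp(2*I*pi/3) + exp(-2*I*pi/3) = 0.)
Dividing by |G| = 5 gives 0/5 = 0, matching the row-orthogonality relation <chi_1, chi_4> = [chi_1 = chi_4].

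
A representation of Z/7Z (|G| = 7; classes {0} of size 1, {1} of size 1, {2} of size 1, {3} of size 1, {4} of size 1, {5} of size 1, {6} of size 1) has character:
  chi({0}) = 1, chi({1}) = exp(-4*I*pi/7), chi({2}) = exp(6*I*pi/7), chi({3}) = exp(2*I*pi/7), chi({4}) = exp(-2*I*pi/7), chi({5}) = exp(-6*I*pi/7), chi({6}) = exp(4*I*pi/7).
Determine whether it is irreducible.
Irreducible: <chi, chi> = 1.

Argument: <chi, chi> = (1/|G|) sum_C |C| * |chi(C)|^2 = (1/7)[1*|1|^2 + 1*|exp(-4*I*pi/7)|^2 + 1*|exp(6*I*pi/7)|^2 + 1*|exp(2*I*pi/7)|^2 + 1*|exp(-2*I*pi/7)|^2 + 1*|exp(-6*I*pi/7)|^2 + 1*|exp(4*I*pi/7)|^2]
  = (1/7)[(1) + (1) + (1) + (1) + (1) + (1) + (1)] = 7/7 = 1.
(Exp terms are combined using exp(i*s)*conj(exp(i*t)) = exp(i*(s-t)), and sums of them are collapsed using the identity that for every m > 1 the m distinct m-th roots of unity sum to 0, e.g. 1 + exp(2*I*pi/3) + exp(-2*I*pi/3) = 0.)
A character is irreducible iff <chi, chi> = 1, so this representation is irreducible.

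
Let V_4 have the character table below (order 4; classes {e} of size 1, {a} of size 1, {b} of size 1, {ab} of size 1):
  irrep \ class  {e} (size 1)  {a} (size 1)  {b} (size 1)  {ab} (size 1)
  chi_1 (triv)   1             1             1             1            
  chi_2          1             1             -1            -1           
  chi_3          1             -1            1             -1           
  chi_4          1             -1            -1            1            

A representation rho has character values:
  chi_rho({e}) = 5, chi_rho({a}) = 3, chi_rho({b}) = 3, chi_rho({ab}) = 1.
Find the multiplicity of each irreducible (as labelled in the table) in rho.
Multiplicities: chi_1: 3, chi_2: 1, chi_3: 1, chi_4: 0.

Working: Use <chi_rho, chi> = (1/|G|) sum_C |C| * chi_rho(C) * conj(chi(C)) with |G| = 4 for each irreducible chi in the table:
  <chi_rho, chi_1> = (1/4)[1*(5)*conj(1) + 1*(3)*conj(1) + 1*(3)*conj(1) + 1*(1)*conj(1)]
      = (1/4)[(5) + (3) + (3) + (1)] = 12/4 = 3
  <chi_rho, chi_2> = (1/4)[1*(5)*conj(1) + 1*(3)*conj(1) + 1*(3)*conj(-1) + 1*(1)*conj(-1)]
      = (1/4)[(5) + (3) + (-3) + (-1)] = 4/4 = 1
  <chi_rho, chi_3> = (1/4)[1*(5)*conj(1) + 1*(3)*conj(-1) + 1*(3)*conj(1) + 1*(1)*conj(-1)]
      = (1/4)[(5) + (-3) + (3) + (-1)] = 4/4 = 1
  <chi_rho, chi_4> = (1/4)[1*(5)*conj(1) + 1*(3)*conj(-1) + 1*(3)*conj(-1) + 1*(1)*conj(1)]
      = (1/4)[(5) + (-3) + (-3) + (1)] = 0/4 = 0
Dimension check: dim(rho) = sum (mult * dim) = 3*1 + 1*1 + 1*1 + 0*1 = 5 = chi_rho(e) = 5.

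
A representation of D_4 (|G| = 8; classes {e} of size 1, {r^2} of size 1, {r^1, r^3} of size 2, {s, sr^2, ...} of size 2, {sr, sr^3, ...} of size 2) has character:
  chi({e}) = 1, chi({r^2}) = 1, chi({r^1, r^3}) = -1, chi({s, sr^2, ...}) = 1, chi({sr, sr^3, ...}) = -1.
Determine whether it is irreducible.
Irreducible: <chi, chi> = 1.

Argument: <chi, chi> = (1/|G|) sum_C |C| * |chi(C)|^2 = (1/8)[1*|1|^2 + 1*|1|^2 + 2*|-1|^2 + 2*|1|^2 + 2*|-1|^2]
  = (1/8)[(1) + (1) + (2) + (2) + (2)] = 8/8 = 1.
A character is irreducible iff <chi, chi> = 1, so this representation is irreducible.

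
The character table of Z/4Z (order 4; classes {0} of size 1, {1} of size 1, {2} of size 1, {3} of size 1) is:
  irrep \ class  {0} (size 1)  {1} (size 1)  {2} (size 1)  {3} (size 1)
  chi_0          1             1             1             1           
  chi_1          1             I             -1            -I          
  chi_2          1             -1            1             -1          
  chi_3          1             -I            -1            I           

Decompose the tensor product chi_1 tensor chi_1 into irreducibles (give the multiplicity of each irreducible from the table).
chi_1 tensor chi_1 = chi_2 (all other irreducibles have multiplicity 0).

Working: The character of a tensor product is the pointwise product (chi_1 * chi_1)(C) = chi_1(C) * chi_1(C):
  {0}: (1)*(1), {1}: (I)*(I), {2}: (-1)*(-1), {3}: (-I)*(-I)
so (chi_1 * chi_1) takes values
  {0} -> 1, {1} -> -1, {2} -> 1, {3} -> -1.
Now take the inner product of this character with each irreducible chi from the table, <chi_1*chi_1, chi> = (1/4) sum_C |C| (chi_1*chi_1)(C) conj(chi(C)):
  <chi_1*chi_1, chi_0> = (1/4)[1*(1)*conj(1) + 1*(-1)*conj(1) + 1*(1)*conj(1) + 1*(-1)*conj(1)]
      = (1/4)[(1) + (-1) + (1) + (-1)] = 0/4 = 0
  <chi_1*chi_1, chi_1> = (1/4)[1*(1)*conj(1) + 1*(-1)*conj(I) + 1*(1)*conj(-1) + 1*(-1)*conj(-I)]
      = (1/4)[(1) + (I) + (-1) + (-I)] = 0/4 = 0
  <chi_1*chi_1, chi_2> = (1/4)[1*(1)*conj(1) + 1*(-1)*conj(-1) + 1*(1)*conj(1) + 1*(-1)*conj(-1)]
      = (1/4)[(1) + (1) + (1) + (1)] = 4/4 = 1
  <chi_1*chi_1, chi_3> = (1/4)[1*(1)*conj(1) + 1*(-1)*conj(-I) + 1*(1)*conj(-1) + 1*(-1)*conj(I)]
      = (1/4)[(1) + (-I) + (-1) + (I)] = 0/4 = 0
(Exp terms are combined using exp(i*s)*conj(exp(i*t)) = exp(i*(s-t)), and sums of them are collapsed using the identity that for every m > 1 the m distinct m-th roots of unity sum to 0, e.g. 1 + exp(2*I*pi/3) + exp(-2*I*pi/3) = 0.)
Hence the multiplicities are chi_2: 1. Dimension check: dim(chi_1)*dim(chi_1) = 1*1 = 1 and sum (mult * dim) = 1*1 = 1.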